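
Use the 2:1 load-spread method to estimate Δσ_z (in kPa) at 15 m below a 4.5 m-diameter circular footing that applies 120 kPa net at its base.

By the 2:1 method the load spreads at 1 horizontal : 2 vertical, so at depth z the loaded area has grown by z in each plan dimension:
Δσ ≈ qD²/(D+z)² = 120×4.5²/(4.5+15)² = 6.3905 kPa

Δσ_z ≈ 6.39 kPa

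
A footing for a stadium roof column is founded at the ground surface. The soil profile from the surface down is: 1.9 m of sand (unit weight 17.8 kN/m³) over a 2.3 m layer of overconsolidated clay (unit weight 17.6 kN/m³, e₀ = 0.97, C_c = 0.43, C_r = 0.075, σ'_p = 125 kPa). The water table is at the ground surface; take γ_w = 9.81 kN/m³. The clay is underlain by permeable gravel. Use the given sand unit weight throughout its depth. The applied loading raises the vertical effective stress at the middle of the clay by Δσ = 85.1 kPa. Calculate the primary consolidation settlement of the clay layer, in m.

S_c ≈ 0.0574 m

Mid-depth of clay below the ground surface: z = 1.9 + 2.3/2 = 3.05 m.
Total vertical stress at mid-clay: σ_v = 17.8×1.9 + 17.6×1.15 = 54.06 kPa.
Pore pressure: u = 9.81×(3.05 − 0) = 29.921 kPa.
Initial effective stress: σ'_0 = σ_v − u = 54.06 − 29.921 = 24.139 kPa.
Final effective stress: σ'_f = 24.139 + 85.1 = 109.24 kPa.
σ'_f = 109.24 ≤ σ'_p = 125 kPa, so the clay remains overconsolidated and only the recompression index applies:
S_c = C_r·H/(1+e₀)·log₁₀(σ'_f/σ'_0) = 0.075×2.3/1.97×log₁₀(109.24/24.139)
    = 0.087563 × 0.65566 = 0.05741 m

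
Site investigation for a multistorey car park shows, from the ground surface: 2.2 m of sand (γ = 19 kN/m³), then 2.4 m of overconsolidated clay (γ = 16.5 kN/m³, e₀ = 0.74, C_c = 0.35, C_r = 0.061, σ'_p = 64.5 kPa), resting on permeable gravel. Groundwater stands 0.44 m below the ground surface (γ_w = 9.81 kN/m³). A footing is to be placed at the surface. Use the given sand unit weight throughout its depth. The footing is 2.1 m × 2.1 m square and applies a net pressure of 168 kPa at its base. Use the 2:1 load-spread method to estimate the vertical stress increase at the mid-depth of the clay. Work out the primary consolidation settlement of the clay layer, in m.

S_c ≈ 0.0205 m

Mid-depth of clay below the ground surface: z = 2.2 + 2.4/2 = 3.4 m.
Total vertical stress at mid-clay: σ_v = 19×2.2 + 16.5×1.2 = 61.6 kPa.
Pore pressure: u = 9.81×(3.4 − 0.44) = 29.038 kPa.
Initial effective stress: σ'_0 = σ_v − u = 61.6 − 29.038 = 32.562 kPa.
Stress increase at mid-clay by the 2:1 spreading method:
Δσ = qBL/((B+z)(L+z)) = 168×2.1×2.1/((2.1+3.4)(2.1+3.4)) = 24.492 kPa
Final effective stress: σ'_f = 32.562 + 24.492 = 57.054 kPa.
σ'_f = 57.054 ≤ σ'_p = 64.5 kPa, so the clay remains overconsolidated and only the recompression index applies:
S_c = C_r·H/(1+e₀)·log₁₀(σ'_f/σ'_0) = 0.061×2.4/1.74×log₁₀(57.054/32.562)
    = 0.084137 × 0.24358 = 0.02049 m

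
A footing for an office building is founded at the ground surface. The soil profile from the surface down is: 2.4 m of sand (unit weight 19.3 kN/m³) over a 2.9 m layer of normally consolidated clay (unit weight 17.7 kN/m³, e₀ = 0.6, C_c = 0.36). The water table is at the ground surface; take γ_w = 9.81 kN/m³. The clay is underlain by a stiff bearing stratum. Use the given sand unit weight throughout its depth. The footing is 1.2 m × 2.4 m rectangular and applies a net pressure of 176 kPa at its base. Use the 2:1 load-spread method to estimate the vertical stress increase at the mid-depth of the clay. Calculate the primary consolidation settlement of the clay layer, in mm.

S_c ≈ 109 mm

Mid-depth of clay below the ground surface: z = 2.4 + 2.9/2 = 3.85 m.
Total vertical stress at mid-clay: σ_v = 19.3×2.4 + 17.7×1.45 = 71.985 kPa.
Pore pressure: u = 9.81×(3.85 − 0) = 37.769 kPa.
Initial effective stress: σ'_0 = σ_v − u = 71.985 − 37.769 = 34.216 kPa.
Stress increase at mid-clay by the 2:1 spreading method:
Δσ = qBL/((B+z)(L+z)) = 176×1.2×2.4/((1.2+3.85)(2.4+3.85)) = 16.06 kPa
Final effective stress: σ'_f = σ'_0 + Δσ = 34.216 + 16.06 = 50.276 kPa.
Normally consolidated clay, so the full stress increment lies on the virgin compression line:
S_c = C_c·H/(1+e₀)·log₁₀(σ'_f/σ'_0) = 0.36×2.9/(1+0.6)×log₁₀(50.276/34.216)
    = 0.6525 × 0.16713 = 0.1091 m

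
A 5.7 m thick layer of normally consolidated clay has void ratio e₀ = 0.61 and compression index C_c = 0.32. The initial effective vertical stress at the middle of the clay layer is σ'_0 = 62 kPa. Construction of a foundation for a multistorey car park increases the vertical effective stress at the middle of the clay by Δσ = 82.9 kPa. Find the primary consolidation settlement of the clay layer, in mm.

Final effective stress: σ'_f = σ'_0 + Δσ = 62 + 82.9 = 144.9 kPa.
Normally consolidated clay, so the full stress increment lies on the virgin compression line:
S_c = C_c·H/(1+e₀)·log₁₀(σ'_f/σ'_0) = 0.32×5.7/(1+0.61)×log₁₀(144.9/62)
    = 1.1329 × 0.36868 = 0.4177 m

S_c ≈ 418 mm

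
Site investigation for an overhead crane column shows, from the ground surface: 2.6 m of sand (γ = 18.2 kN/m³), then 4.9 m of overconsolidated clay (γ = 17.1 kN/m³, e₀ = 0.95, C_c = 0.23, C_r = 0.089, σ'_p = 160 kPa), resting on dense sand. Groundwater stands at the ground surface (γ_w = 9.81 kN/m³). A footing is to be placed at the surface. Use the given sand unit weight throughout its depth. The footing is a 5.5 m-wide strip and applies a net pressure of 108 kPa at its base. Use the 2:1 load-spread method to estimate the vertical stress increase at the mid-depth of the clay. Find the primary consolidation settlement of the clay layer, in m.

S_c ≈ 0.0858 m

Mid-depth of clay below the ground surface: z = 2.6 + 4.9/2 = 5.05 m.
Total vertical stress at mid-clay: σ_v = 18.2×2.6 + 17.1×2.45 = 89.215 kPa.
Pore pressure: u = 9.81×(5.05 − 0) = 49.541 kPa.
Initial effective stress: σ'_0 = σ_v − u = 89.215 − 49.541 = 39.674 kPa.
Stress increase at mid-clay by the 2:1 spreading method:
Δσ = qB/(B+z) = 108×5.5/(5.5+5.05) = 56.303 kPa
Final effective stress: σ'_f = 39.674 + 56.303 = 95.977 kPa.
σ'_f = 95.977 ≤ σ'_p = 160 kPa, so the clay remains overconsolidated and only the recompression index applies:
S_c = C_r·H/(1+e₀)·log₁₀(σ'_f/σ'_0) = 0.089×4.9/1.95×log₁₀(95.977/39.674)
    = 0.22364 × 0.38366 = 0.0858 m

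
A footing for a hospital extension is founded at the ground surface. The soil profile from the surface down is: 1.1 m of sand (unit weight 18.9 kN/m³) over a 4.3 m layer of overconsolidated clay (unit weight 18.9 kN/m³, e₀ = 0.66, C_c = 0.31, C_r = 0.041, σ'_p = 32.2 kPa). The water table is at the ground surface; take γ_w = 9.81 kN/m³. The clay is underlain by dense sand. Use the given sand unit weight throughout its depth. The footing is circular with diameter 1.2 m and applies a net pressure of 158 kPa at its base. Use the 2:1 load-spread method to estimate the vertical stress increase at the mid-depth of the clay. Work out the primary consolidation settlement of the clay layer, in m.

S_c ≈ 0.0885 m

Mid-depth of clay below the ground surface: z = 1.1 + 4.3/2 = 3.25 m.
Total vertical stress at mid-clay: σ_v = 18.9×1.1 + 18.9×2.15 = 61.425 kPa.
Pore pressure: u = 9.81×(3.25 − 0) = 31.883 kPa.
Initial effective stress: σ'_0 = σ_v − u = 61.425 − 31.883 = 29.542 kPa.
Stress increase at mid-clay by the 2:1 spreading method:
Δσ ≈ qD²/(D+z)² = 158×1.2²/(1.2+3.25)² = 11.489 kPa
Final effective stress: σ'_f = 29.542 + 11.489 = 41.031 kPa.
σ'_f = 41.031 > σ'_p = 32.2 kPa, so the stress path crosses the preconsolidation pressure — recompression up to σ'_p, then virgin compression beyond:
S_c = H/(1+e₀)·[C_r·log₁₀(σ'_p/σ'_0) + C_c·log₁₀(σ'_f/σ'_p)]
    = 4.3/1.66 × [0.041×log₁₀(32.2/29.542) + 0.31×log₁₀(41.031/32.2)]
    = 2.5904 × [0.0015341 + 0.032629] = 0.0885 m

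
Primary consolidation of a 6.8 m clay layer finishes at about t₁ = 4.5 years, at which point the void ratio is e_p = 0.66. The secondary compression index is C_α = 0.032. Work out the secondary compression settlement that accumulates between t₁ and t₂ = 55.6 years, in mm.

S_s ≈ 143 mm

Secondary compression: S_s = C_α·H/(1+e_p)·log₁₀(t₂/t₁)
S_s = 0.032×6.8/(1+0.66)×log₁₀(55.6/4.5)
    = 0.1311 × 1.092 = 0.1431 m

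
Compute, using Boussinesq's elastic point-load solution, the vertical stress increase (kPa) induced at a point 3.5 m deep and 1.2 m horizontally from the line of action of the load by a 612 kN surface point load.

Δσ_z ≈ 18.1 kPa

Boussinesq vertical stress below a point load on an elastic half-space:
Δσ_z = 3P/(2πz²) · [1 + (r/z)²]^(−5/2)
r/z = 1.2/3.5 = 0.34286; [1+(r/z)²]^(−5/2) = 0.75741.
Δσ_z = 3×612/(2π×3.5²) × 0.75741 = 23.854 × 0.75741 = 18.07 kPa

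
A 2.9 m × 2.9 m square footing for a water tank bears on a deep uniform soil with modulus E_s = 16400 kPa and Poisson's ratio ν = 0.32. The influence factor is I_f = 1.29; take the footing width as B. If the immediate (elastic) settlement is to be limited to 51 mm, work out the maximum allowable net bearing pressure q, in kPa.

S_e = q·B·(1−ν²)/E_s · I_f  ⇒  q = S_e·E_s / (B·(1−ν²)·I_f).
q = 0.051 × 16400 / (2.9 × 0.8976 × 1.29) = 249.1 kPa

q ≈ 249 kPa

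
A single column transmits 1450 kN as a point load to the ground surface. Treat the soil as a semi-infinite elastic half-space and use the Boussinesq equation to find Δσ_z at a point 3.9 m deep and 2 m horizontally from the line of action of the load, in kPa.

Δσ_z ≈ 25.4 kPa

Boussinesq vertical stress below a point load on an elastic half-space:
Δσ_z = 3P/(2πz²) · [1 + (r/z)²]^(−5/2)
r/z = 2/3.9 = 0.51282; [1+(r/z)²]^(−5/2) = 0.55783.
Δσ_z = 3×1450/(2π×3.9²) × 0.55783 = 45.518 × 0.55783 = 25.39 kPa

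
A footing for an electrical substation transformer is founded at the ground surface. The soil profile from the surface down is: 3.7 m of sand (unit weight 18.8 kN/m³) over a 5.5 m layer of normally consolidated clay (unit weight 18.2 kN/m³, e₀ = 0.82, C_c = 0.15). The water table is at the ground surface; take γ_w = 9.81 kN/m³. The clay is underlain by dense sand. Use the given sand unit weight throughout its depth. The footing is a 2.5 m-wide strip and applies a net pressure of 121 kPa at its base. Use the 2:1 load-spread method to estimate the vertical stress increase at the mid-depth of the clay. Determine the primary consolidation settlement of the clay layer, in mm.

Mid-depth of clay below the ground surface: z = 3.7 + 5.5/2 = 6.45 m.
Total vertical stress at mid-clay: σ_v = 18.8×3.7 + 18.2×2.75 = 119.61 kPa.
Pore pressure: u = 9.81×(6.45 − 0) = 63.275 kPa.
Initial effective stress: σ'_0 = σ_v − u = 119.61 − 63.275 = 56.335 kPa.
Stress increase at mid-clay by the 2:1 spreading method:
Δσ = qB/(B+z) = 121×2.5/(2.5+6.45) = 33.799 kPa
Final effective stress: σ'_f = σ'_0 + Δσ = 56.335 + 33.799 = 90.134 kPa.
Normally consolidated clay, so the full stress increment lies on the virgin compression line:
S_c = C_c·H/(1+e₀)·log₁₀(σ'_f/σ'_0) = 0.15×5.5/(1+0.82)×log₁₀(90.134/56.335)
    = 0.4533 × 0.20411 = 0.09252 m

S_c ≈ 92.5 mm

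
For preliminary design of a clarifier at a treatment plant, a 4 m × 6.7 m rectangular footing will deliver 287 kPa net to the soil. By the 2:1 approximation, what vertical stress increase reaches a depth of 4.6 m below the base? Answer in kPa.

Δσ_z ≈ 79.1 kPa

By the 2:1 method the load spreads at 1 horizontal : 2 vertical, so at depth z the loaded area has grown by z in each plan dimension:
Δσ = qBL/((B+z)(L+z)) = 287×4×6.7/((4+4.6)(6.7+4.6)) = 79.148 kPa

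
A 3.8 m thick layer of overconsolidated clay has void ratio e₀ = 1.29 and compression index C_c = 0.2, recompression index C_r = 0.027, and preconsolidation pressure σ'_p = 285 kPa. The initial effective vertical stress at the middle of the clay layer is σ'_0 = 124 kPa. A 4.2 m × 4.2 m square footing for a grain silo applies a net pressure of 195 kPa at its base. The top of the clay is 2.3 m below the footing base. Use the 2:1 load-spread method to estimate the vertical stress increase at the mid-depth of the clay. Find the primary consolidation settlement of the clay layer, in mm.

Mid-depth of clay below the footing base: z = 2.3 + 3.8/2 = 4.2 m.
Stress increase at mid-clay by the 2:1 spreading method:
Δσ = qBL/((B+z)(L+z)) = 195×4.2×4.2/((4.2+4.2)(4.2+4.2)) = 48.75 kPa
Final effective stress: σ'_f = 124 + 48.75 = 172.75 kPa.
σ'_f = 172.75 ≤ σ'_p = 285 kPa, so the clay remains overconsolidated and only the recompression index applies:
S_c = C_r·H/(1+e₀)·log₁₀(σ'_f/σ'_0) = 0.027×3.8/2.29×log₁₀(172.75/124)
    = 0.044804 × 0.144 = 0.006452 m

S_c ≈ 6.45 mm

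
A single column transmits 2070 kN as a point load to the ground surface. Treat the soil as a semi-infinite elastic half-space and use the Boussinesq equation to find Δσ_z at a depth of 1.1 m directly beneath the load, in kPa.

Boussinesq vertical stress below a point load on an elastic half-space:
Δσ_z = 3P/(2πz²) · [1 + (r/z)²]^(−5/2)
r/z = 0/1.1 = 0; [1+(r/z)²]^(−5/2) = 1.
Δσ_z = 3×2070/(2π×1.1²) × 1 = 816.82 × 1 = 816.8 kPa

Δσ_z ≈ 817 kPa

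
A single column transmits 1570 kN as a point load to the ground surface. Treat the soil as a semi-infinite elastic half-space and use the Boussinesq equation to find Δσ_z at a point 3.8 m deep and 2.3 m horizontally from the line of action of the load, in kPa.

Boussinesq vertical stress below a point load on an elastic half-space:
Δσ_z = 3P/(2πz²) · [1 + (r/z)²]^(−5/2)
r/z = 2.3/3.8 = 0.60526; [1+(r/z)²]^(−5/2) = 0.45825.
Δσ_z = 3×1570/(2π×3.8²) × 0.45825 = 51.913 × 0.45825 = 23.79 kPa

Δσ_z ≈ 23.8 kPa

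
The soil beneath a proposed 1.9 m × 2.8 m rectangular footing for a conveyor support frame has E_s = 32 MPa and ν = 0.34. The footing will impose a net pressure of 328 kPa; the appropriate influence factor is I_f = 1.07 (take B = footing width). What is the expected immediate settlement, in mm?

S_e ≈ 18.4 mm

Immediate (elastic) settlement: S_e = q·B·(1−ν²)/E_s · I_f.
E_s = 32 MPa = 32000 kPa.
S_e = 328 × 1.9 × (1 − 0.34²) / 32000 × 1.07
    = 328 × 1.9 × 0.8844 / 32000 × 1.07
    = 0.01843 m = 18.43 mm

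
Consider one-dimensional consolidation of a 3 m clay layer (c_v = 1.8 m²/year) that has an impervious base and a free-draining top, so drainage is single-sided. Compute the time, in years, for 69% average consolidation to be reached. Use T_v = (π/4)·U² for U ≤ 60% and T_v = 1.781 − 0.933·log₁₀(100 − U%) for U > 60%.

t ≈ 1.95 years

Drainage path length: H_d = H = 3 m (single drainage).
U > 60%: T_v = 1.781 − 0.933·log₁₀(100 − 69) = 0.38956.
t = T_v·H_d²/c_v = 0.38956×3²/1.8 = 1.948 years.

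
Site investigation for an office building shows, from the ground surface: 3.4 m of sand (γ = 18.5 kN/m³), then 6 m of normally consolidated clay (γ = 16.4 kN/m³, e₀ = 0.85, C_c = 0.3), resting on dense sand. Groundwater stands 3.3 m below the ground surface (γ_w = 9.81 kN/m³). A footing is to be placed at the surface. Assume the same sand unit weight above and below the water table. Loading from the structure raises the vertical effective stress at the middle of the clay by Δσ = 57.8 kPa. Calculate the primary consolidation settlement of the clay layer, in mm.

Mid-depth of clay below the ground surface: z = 3.4 + 6/2 = 6.4 m.
Total vertical stress at mid-clay: σ_v = 18.5×3.4 + 16.4×3 = 112.1 kPa.
Pore pressure: u = 9.81×(6.4 − 3.3) = 30.411 kPa.
Initial effective stress: σ'_0 = σ_v − u = 112.1 − 30.411 = 81.689 kPa.
Final effective stress: σ'_f = σ'_0 + Δσ = 81.689 + 57.8 = 139.49 kPa.
Normally consolidated clay, so the full stress increment lies on the virgin compression line:
S_c = C_c·H/(1+e₀)·log₁₀(σ'_f/σ'_0) = 0.3×6/(1+0.85)×log₁₀(139.49/81.689)
    = 0.97297 × 0.23238 = 0.2261 m

S_c ≈ 226 mm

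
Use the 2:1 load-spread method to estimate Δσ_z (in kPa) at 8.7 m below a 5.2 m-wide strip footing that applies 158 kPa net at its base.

By the 2:1 method the load spreads at 1 horizontal : 2 vertical, so at depth z the loaded area has grown by z in each plan dimension:
Δσ = qB/(B+z) = 158×5.2/(5.2+8.7) = 59.108 kPa

Δσ_z ≈ 59.1 kPa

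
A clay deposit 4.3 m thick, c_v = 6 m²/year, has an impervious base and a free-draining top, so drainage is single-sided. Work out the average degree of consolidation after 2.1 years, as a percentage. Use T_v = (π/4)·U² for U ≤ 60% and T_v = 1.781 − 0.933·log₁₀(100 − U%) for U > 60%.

Drainage path length: H_d = H = 4.3 m (single drainage).
T_v = c_v·t/H_d² = 6×2.1/4.3² = 0.68145.
T_v = 0.68145 corresponds to the U > 60% branch:
U = 1 − 10^((1.781 − T_v)/0.933)/100 = 0.8492

U ≈ 84.9 %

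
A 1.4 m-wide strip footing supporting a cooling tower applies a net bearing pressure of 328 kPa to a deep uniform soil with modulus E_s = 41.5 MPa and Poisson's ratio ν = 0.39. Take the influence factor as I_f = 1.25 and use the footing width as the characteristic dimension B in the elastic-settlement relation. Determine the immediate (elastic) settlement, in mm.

S_e ≈ 11.7 mm

Immediate (elastic) settlement: S_e = q·B·(1−ν²)/E_s · I_f.
E_s = 41.5 MPa = 41500 kPa.
S_e = 328 × 1.4 × (1 − 0.39²) / 41500 × 1.25
    = 328 × 1.4 × 0.8479 / 41500 × 1.25
    = 0.01173 m = 11.73 mm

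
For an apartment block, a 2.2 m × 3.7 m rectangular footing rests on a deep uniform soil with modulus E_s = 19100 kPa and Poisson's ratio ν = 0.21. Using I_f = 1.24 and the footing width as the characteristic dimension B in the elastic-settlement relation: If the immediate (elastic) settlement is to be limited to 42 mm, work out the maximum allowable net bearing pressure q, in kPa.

q ≈ 308 kPa

S_e = q·B·(1−ν²)/E_s · I_f  ⇒  q = S_e·E_s / (B·(1−ν²)·I_f).
q = 0.042 × 19100 / (2.2 × 0.9559 × 1.24) = 307.6 kPa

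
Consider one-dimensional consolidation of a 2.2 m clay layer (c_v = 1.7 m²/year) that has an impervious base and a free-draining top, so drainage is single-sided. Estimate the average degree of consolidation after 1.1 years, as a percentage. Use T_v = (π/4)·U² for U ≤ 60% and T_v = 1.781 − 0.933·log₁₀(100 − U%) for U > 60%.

U ≈ 68.8 %

Drainage path length: H_d = H = 2.2 m (single drainage).
T_v = c_v·t/H_d² = 1.7×1.1/2.2² = 0.38636.
T_v = 0.38636 corresponds to the U > 60% branch:
U = 1 − 10^((1.781 − T_v)/0.933)/100 = 0.6875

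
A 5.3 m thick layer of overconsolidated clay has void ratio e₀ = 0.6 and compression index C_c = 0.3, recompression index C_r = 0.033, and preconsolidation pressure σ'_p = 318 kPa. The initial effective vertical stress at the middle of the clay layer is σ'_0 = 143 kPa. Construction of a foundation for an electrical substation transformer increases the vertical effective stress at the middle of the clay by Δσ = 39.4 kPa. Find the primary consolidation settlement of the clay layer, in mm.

S_c ≈ 11.6 mm

Final effective stress: σ'_f = 143 + 39.4 = 182.4 kPa.
σ'_f = 182.4 ≤ σ'_p = 318 kPa, so the clay remains overconsolidated and only the recompression index applies:
S_c = C_r·H/(1+e₀)·log₁₀(σ'_f/σ'_0) = 0.033×5.3/1.6×log₁₀(182.4/143)
    = 0.10931 × 0.10569 = 0.01155 m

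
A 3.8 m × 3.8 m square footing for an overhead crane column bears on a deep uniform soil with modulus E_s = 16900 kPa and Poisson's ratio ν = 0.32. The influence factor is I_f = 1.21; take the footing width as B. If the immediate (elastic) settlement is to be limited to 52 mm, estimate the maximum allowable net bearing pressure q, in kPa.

S_e = q·B·(1−ν²)/E_s · I_f  ⇒  q = S_e·E_s / (B·(1−ν²)·I_f).
q = 0.052 × 16900 / (3.8 × 0.8976 × 1.21) = 212.9 kPa

q ≈ 213 kPa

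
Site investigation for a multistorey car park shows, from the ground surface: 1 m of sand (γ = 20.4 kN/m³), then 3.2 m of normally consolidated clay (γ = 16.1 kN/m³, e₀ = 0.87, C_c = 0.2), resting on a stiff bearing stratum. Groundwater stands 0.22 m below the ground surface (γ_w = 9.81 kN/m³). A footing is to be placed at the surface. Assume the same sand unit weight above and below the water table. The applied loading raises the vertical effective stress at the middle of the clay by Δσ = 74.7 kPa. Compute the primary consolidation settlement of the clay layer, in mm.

Mid-depth of clay below the ground surface: z = 1 + 3.2/2 = 2.6 m.
Total vertical stress at mid-clay: σ_v = 20.4×1 + 16.1×1.6 = 46.16 kPa.
Pore pressure: u = 9.81×(2.6 − 0.22) = 23.348 kPa.
Initial effective stress: σ'_0 = σ_v − u = 46.16 − 23.348 = 22.812 kPa.
Final effective stress: σ'_f = σ'_0 + Δσ = 22.812 + 74.7 = 97.512 kPa.
Normally consolidated clay, so the full stress increment lies on the virgin compression line:
S_c = C_c·H/(1+e₀)·log₁₀(σ'_f/σ'_0) = 0.2×3.2/(1+0.87)×log₁₀(97.512/22.812)
    = 0.34225 × 0.63089 = 0.2159 m

S_c ≈ 216 mm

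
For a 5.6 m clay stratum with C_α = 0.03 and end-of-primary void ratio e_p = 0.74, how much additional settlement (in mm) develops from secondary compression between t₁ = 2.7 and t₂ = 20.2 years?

Secondary compression: S_s = C_α·H/(1+e_p)·log₁₀(t₂/t₁)
S_s = 0.03×5.6/(1+0.74)×log₁₀(20.2/2.7)
    = 0.09655 × 0.874 = 0.08439 m

S_s ≈ 84.4 mm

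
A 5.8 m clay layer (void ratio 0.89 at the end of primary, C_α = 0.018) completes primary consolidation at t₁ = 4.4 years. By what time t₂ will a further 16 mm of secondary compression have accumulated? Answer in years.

t₂ ≈ 8.57 years

S_s = C_α·H/(1+e_p)·log₁₀(t₂/t₁) ⇒ log₁₀(t₂/t₁) = S_s·(1+e_p)/(C_α·H).
log₁₀(t₂/t₁) = 0.016 × (1+0.89) / (0.018×5.8) = 0.2897
t₂ = t₁ × 10^0.2897 = 4.4 × 1.948 = 8.573 years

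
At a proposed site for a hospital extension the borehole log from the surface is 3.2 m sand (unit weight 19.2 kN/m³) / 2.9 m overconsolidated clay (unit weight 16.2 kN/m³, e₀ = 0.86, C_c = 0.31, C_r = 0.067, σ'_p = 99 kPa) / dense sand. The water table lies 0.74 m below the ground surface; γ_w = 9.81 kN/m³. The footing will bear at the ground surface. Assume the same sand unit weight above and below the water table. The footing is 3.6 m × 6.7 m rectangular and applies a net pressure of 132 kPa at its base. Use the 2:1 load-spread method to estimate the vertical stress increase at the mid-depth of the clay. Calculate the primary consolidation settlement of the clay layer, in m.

S_c ≈ 0.0249 m

Mid-depth of clay below the ground surface: z = 3.2 + 2.9/2 = 4.65 m.
Total vertical stress at mid-clay: σ_v = 19.2×3.2 + 16.2×1.45 = 84.93 kPa.
Pore pressure: u = 9.81×(4.65 − 0.74) = 38.357 kPa.
Initial effective stress: σ'_0 = σ_v − u = 84.93 − 38.357 = 46.573 kPa.
Stress increase at mid-clay by the 2:1 spreading method:
Δσ = qBL/((B+z)(L+z)) = 132×3.6×6.7/((3.6+4.65)(6.7+4.65)) = 34.002 kPa
Final effective stress: σ'_f = 46.573 + 34.002 = 80.575 kPa.
σ'_f = 80.575 ≤ σ'_p = 99 kPa, so the clay remains overconsolidated and only the recompression index applies:
S_c = C_r·H/(1+e₀)·log₁₀(σ'_f/σ'_0) = 0.067×2.9/1.86×log₁₀(80.575/46.573)
    = 0.10446 × 0.23807 = 0.02487 m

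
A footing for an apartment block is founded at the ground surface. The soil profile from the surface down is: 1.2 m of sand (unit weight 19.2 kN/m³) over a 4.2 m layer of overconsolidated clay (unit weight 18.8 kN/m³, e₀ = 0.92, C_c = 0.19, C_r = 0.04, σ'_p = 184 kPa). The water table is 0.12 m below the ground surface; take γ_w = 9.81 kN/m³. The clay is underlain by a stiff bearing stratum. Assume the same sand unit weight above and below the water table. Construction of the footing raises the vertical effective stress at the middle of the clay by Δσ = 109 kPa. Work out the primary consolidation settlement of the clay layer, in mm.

S_c ≈ 57 mm

Mid-depth of clay below the ground surface: z = 1.2 + 4.2/2 = 3.3 m.
Total vertical stress at mid-clay: σ_v = 19.2×1.2 + 18.8×2.1 = 62.52 kPa.
Pore pressure: u = 9.81×(3.3 − 0.12) = 31.196 kPa.
Initial effective stress: σ'_0 = σ_v − u = 62.52 − 31.196 = 31.324 kPa.
Final effective stress: σ'_f = 31.324 + 109 = 140.32 kPa.
σ'_f = 140.32 ≤ σ'_p = 184 kPa, so the clay remains overconsolidated and only the recompression index applies:
S_c = C_r·H/(1+e₀)·log₁₀(σ'_f/σ'_0) = 0.04×4.2/1.92×log₁₀(140.32/31.324)
    = 0.0875 × 0.65124 = 0.05698 m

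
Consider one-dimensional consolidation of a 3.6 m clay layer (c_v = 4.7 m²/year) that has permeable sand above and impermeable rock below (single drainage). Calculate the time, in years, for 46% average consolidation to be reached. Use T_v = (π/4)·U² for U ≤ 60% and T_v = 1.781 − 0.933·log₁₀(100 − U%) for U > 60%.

Drainage path length: H_d = H = 3.6 m (single drainage).
U ≤ 60%: T_v = (π/4)·U² = (π/4)×0.46² = 0.16619.
t = T_v·H_d²/c_v = 0.16619×3.6²/4.7 = 0.4583 years.

t ≈ 0.458 years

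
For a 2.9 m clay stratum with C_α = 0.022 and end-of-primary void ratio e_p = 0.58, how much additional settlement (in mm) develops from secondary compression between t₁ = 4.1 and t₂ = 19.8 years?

S_s ≈ 27.6 mm

Secondary compression: S_s = C_α·H/(1+e_p)·log₁₀(t₂/t₁)
S_s = 0.022×2.9/(1+0.58)×log₁₀(19.8/4.1)
    = 0.04038 × 0.6839 = 0.02761 m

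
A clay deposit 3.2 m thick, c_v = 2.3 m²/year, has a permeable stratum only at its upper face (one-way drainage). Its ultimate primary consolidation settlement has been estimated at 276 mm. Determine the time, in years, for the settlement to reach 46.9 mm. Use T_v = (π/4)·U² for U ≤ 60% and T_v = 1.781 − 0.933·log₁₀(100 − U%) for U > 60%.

t ≈ 0.101 years

Drainage path length: H_d = H = 3.2 m (single drainage).
U = S(t)/S_ult = 46.9/276 = 0.1699.
U ≤ 60%: T_v = (π/4)·U² = (π/4)×0.16993² = 0.022679.
t = T_v·H_d²/c_v = 0.022679×3.2²/2.3 = 0.101 years.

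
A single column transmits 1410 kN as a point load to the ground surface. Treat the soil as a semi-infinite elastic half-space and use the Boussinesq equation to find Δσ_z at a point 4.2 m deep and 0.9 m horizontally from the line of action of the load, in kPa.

Boussinesq vertical stress below a point load on an elastic half-space:
Δσ_z = 3P/(2πz²) · [1 + (r/z)²]^(−5/2)
r/z = 0.9/4.2 = 0.21429; [1+(r/z)²]^(−5/2) = 0.89383.
Δσ_z = 3×1410/(2π×4.2²) × 0.89383 = 38.165 × 0.89383 = 34.11 kPa

Δσ_z ≈ 34.1 kPa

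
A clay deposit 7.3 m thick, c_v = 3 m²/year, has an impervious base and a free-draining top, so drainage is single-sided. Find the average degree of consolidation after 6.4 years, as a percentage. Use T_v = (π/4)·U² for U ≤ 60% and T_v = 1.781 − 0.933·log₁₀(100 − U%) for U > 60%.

U ≈ 66.7 %

Drainage path length: H_d = H = 7.3 m (single drainage).
T_v = c_v·t/H_d² = 3×6.4/7.3² = 0.36029.
T_v = 0.36029 corresponds to the U > 60% branch:
U = 1 − 10^((1.781 − T_v)/0.933)/100 = 0.6668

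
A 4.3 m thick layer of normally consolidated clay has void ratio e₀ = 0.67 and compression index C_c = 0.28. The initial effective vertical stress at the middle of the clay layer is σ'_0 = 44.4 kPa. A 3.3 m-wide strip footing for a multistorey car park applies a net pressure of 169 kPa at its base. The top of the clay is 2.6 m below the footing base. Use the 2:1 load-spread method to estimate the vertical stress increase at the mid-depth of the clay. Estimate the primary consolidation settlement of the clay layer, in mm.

Mid-depth of clay below the footing base: z = 2.6 + 4.3/2 = 4.75 m.
Stress increase at mid-clay by the 2:1 spreading method:
Δσ = qB/(B+z) = 169×3.3/(3.3+4.75) = 69.28 kPa
Final effective stress: σ'_f = σ'_0 + Δσ = 44.4 + 69.28 = 113.68 kPa.
Normally consolidated clay, so the full stress increment lies on the virgin compression line:
S_c = C_c·H/(1+e₀)·log₁₀(σ'_f/σ'_0) = 0.28×4.3/(1+0.67)×log₁₀(113.68/44.4)
    = 0.72096 × 0.4083 = 0.2944 m

S_c ≈ 294 mm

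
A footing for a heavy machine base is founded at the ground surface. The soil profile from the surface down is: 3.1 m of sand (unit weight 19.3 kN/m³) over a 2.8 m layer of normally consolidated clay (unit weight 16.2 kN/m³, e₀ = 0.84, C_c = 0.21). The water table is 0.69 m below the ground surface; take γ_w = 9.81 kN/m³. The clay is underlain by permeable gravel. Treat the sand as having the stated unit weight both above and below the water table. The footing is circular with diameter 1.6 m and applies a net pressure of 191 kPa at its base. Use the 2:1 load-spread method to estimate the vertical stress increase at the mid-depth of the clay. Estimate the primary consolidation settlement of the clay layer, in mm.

Mid-depth of clay below the ground surface: z = 3.1 + 2.8/2 = 4.5 m.
Total vertical stress at mid-clay: σ_v = 19.3×3.1 + 16.2×1.4 = 82.51 kPa.
Pore pressure: u = 9.81×(4.5 − 0.69) = 37.376 kPa.
Initial effective stress: σ'_0 = σ_v − u = 82.51 − 37.376 = 45.134 kPa.
Stress increase at mid-clay by the 2:1 spreading method:
Δσ ≈ qD²/(D+z)² = 191×1.6²/(1.6+4.5)² = 13.141 kPa
Final effective stress: σ'_f = σ'_0 + Δσ = 45.134 + 13.141 = 58.275 kPa.
Normally consolidated clay, so the full stress increment lies on the virgin compression line:
S_c = C_c·H/(1+e₀)·log₁₀(σ'_f/σ'_0) = 0.21×2.8/(1+0.84)×log₁₀(58.275/45.134)
    = 0.31957 × 0.11098 = 0.03547 m

S_c ≈ 35.5 mm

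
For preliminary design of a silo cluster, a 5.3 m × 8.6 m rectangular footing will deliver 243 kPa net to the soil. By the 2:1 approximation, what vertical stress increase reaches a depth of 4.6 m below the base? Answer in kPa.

By the 2:1 method the load spreads at 1 horizontal : 2 vertical, so at depth z the loaded area has grown by z in each plan dimension:
Δσ = qBL/((B+z)(L+z)) = 243×5.3×8.6/((5.3+4.6)(8.6+4.6)) = 84.756 kPa

Δσ_z ≈ 84.8 kPa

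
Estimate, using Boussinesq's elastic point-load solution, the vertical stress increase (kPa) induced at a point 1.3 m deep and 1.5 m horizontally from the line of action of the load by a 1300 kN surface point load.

Boussinesq vertical stress below a point load on an elastic half-space:
Δσ_z = 3P/(2πz²) · [1 + (r/z)²]^(−5/2)
r/z = 1.5/1.3 = 1.1538; [1+(r/z)²]^(−5/2) = 0.1205.
Δσ_z = 3×1300/(2π×1.3²) × 0.1205 = 367.28 × 0.1205 = 44.26 kPa

Δσ_z ≈ 44.3 kPa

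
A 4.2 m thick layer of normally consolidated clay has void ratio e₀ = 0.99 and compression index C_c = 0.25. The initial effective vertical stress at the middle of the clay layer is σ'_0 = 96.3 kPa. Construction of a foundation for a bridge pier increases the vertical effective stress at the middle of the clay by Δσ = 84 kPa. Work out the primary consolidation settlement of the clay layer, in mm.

Final effective stress: σ'_f = σ'_0 + Δσ = 96.3 + 84 = 180.3 kPa.
Normally consolidated clay, so the full stress increment lies on the virgin compression line:
S_c = C_c·H/(1+e₀)·log₁₀(σ'_f/σ'_0) = 0.25×4.2/(1+0.99)×log₁₀(180.3/96.3)
    = 0.52764 × 0.27237 = 0.1437 m

S_c ≈ 144 mm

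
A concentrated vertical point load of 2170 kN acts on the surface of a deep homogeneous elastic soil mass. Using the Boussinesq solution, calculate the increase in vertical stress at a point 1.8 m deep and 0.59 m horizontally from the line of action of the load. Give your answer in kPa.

Δσ_z ≈ 248 kPa

Boussinesq vertical stress below a point load on an elastic half-space:
Δσ_z = 3P/(2πz²) · [1 + (r/z)²]^(−5/2)
r/z = 0.59/1.8 = 0.32778; [1+(r/z)²]^(−5/2) = 0.77482.
Δσ_z = 3×2170/(2π×1.8²) × 0.77482 = 319.78 × 0.77482 = 247.8 kPa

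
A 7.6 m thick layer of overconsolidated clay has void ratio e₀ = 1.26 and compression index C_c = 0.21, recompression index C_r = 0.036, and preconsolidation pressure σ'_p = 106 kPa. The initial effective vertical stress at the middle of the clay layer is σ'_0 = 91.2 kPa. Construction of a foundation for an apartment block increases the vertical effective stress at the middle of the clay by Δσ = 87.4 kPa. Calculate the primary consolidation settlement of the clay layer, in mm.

S_c ≈ 168 mm

Final effective stress: σ'_f = 91.2 + 87.4 = 178.6 kPa.
σ'_f = 178.6 > σ'_p = 106 kPa, so the stress path crosses the preconsolidation pressure — recompression up to σ'_p, then virgin compression beyond:
S_c = H/(1+e₀)·[C_r·log₁₀(σ'_p/σ'_0) + C_c·log₁₀(σ'_f/σ'_p)]
    = 7.6/2.26 × [0.036×log₁₀(106/91.2) + 0.21×log₁₀(178.6/106)]
    = 3.3628 × [0.0023512 + 0.047581] = 0.1679 m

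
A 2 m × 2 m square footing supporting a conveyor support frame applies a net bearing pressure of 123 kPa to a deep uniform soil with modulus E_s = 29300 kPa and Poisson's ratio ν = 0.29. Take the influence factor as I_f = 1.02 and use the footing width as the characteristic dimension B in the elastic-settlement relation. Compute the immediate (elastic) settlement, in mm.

S_e ≈ 7.84 mm

Immediate (elastic) settlement: S_e = q·B·(1−ν²)/E_s · I_f.
S_e = 123 × 2 × (1 − 0.29²) / 29300 × 1.02
    = 123 × 2 × 0.9159 / 29300 × 1.02
    = 0.007844 m = 7.844 mm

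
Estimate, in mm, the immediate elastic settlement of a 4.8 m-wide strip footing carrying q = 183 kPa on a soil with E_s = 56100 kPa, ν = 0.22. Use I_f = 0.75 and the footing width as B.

Immediate (elastic) settlement: S_e = q·B·(1−ν²)/E_s · I_f.
S_e = 183 × 4.8 × (1 − 0.22²) / 56100 × 0.75
    = 183 × 4.8 × 0.9516 / 56100 × 0.75
    = 0.01117 m = 11.17 mm

S_e ≈ 11.2 mm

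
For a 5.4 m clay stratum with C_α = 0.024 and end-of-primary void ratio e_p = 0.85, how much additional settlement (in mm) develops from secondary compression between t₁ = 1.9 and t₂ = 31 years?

Secondary compression: S_s = C_α·H/(1+e_p)·log₁₀(t₂/t₁)
S_s = 0.024×5.4/(1+0.85)×log₁₀(31/1.9)
    = 0.07005 × 1.213 = 0.08495 m

S_s ≈ 84.9 mm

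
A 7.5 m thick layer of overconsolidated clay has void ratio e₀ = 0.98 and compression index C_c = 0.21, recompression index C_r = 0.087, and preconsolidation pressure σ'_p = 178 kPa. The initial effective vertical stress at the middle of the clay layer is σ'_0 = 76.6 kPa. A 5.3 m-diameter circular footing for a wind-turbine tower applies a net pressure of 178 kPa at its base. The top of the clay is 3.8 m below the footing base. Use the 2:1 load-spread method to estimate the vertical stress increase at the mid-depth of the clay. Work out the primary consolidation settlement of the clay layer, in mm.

Mid-depth of clay below the footing base: z = 3.8 + 7.5/2 = 7.55 m.
Stress increase at mid-clay by the 2:1 spreading method:
Δσ ≈ qD²/(D+z)² = 178×5.3²/(5.3+7.55)² = 30.281 kPa
Final effective stress: σ'_f = 76.6 + 30.281 = 106.88 kPa.
σ'_f = 106.88 ≤ σ'_p = 178 kPa, so the clay remains overconsolidated and only the recompression index applies:
S_c = C_r·H/(1+e₀)·log₁₀(σ'_f/σ'_0) = 0.087×7.5/1.98×log₁₀(106.88/76.6)
    = 0.32955 × 0.14467 = 0.04768 m

S_c ≈ 47.7 mm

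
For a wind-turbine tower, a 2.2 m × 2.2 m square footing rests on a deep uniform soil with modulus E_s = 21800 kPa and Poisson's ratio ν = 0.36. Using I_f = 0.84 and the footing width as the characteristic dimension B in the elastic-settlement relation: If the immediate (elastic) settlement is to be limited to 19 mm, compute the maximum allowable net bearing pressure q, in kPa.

S_e = q·B·(1−ν²)/E_s · I_f  ⇒  q = S_e·E_s / (B·(1−ν²)·I_f).
q = 0.019 × 21800 / (2.2 × 0.8704 × 0.84) = 257.5 kPa

q ≈ 258 kPa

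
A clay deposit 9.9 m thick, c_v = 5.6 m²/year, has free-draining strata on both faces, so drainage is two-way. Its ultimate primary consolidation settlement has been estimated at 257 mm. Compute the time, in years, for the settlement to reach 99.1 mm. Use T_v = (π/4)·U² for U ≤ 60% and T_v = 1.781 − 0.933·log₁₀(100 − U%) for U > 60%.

Drainage path length: H_d = H/2 = 4.95 m (double drainage).
U = S(t)/S_ult = 99.1/257 = 0.3856.
U ≤ 60%: T_v = (π/4)·U² = (π/4)×0.3856² = 0.11678.
t = T_v·H_d²/c_v = 0.11678×4.95²/5.6 = 0.511 years.

t ≈ 0.511 years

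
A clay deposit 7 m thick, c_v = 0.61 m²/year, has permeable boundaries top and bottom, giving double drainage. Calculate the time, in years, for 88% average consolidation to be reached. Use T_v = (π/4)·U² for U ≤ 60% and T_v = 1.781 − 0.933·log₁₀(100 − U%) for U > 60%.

Drainage path length: H_d = H/2 = 3.5 m (double drainage).
U > 60%: T_v = 1.781 − 0.933·log₁₀(100 − 88) = 0.77412.
t = T_v·H_d²/c_v = 0.77412×3.5²/0.61 = 15.55 years.

t ≈ 15.5 years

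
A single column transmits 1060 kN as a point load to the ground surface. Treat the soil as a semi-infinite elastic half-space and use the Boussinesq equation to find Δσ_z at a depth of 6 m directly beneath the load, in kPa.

Boussinesq vertical stress below a point load on an elastic half-space:
Δσ_z = 3P/(2πz²) · [1 + (r/z)²]^(−5/2)
r/z = 0/6 = 0; [1+(r/z)²]^(−5/2) = 1.
Δσ_z = 3×1060/(2π×6²) × 1 = 14.059 × 1 = 14.06 kPa

Δσ_z ≈ 14.1 kPa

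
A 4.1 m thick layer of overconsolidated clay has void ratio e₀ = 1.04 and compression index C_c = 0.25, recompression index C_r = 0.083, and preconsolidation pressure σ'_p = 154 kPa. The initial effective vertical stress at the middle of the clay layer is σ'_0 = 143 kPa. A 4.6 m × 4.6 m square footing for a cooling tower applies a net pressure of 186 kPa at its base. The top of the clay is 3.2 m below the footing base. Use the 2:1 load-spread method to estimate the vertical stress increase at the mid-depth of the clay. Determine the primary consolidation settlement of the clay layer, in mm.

Mid-depth of clay below the footing base: z = 3.2 + 4.1/2 = 5.25 m.
Stress increase at mid-clay by the 2:1 spreading method:
Δσ = qBL/((B+z)(L+z)) = 186×4.6×4.6/((4.6+5.25)(4.6+5.25)) = 40.565 kPa
Final effective stress: σ'_f = 143 + 40.565 = 183.56 kPa.
σ'_f = 183.56 > σ'_p = 154 kPa, so the stress path crosses the preconsolidation pressure — recompression up to σ'_p, then virgin compression beyond:
S_c = H/(1+e₀)·[C_r·log₁₀(σ'_p/σ'_0) + C_c·log₁₀(σ'_f/σ'_p)]
    = 4.1/2.04 × [0.083×log₁₀(154/143) + 0.25×log₁₀(183.56/154)]
    = 2.0098 × [0.0026713 + 0.019064] = 0.04368 m

S_c ≈ 43.7 mm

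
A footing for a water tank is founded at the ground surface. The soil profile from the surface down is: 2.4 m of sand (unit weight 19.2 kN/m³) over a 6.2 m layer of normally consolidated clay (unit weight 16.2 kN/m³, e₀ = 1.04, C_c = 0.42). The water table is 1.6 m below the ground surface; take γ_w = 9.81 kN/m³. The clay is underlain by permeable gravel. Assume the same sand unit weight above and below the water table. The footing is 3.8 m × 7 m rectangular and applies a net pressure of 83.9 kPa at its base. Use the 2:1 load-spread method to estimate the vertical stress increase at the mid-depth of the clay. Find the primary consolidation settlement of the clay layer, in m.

Mid-depth of clay below the ground surface: z = 2.4 + 6.2/2 = 5.5 m.
Total vertical stress at mid-clay: σ_v = 19.2×2.4 + 16.2×3.1 = 96.3 kPa.
Pore pressure: u = 9.81×(5.5 − 1.6) = 38.259 kPa.
Initial effective stress: σ'_0 = σ_v − u = 96.3 − 38.259 = 58.041 kPa.
Stress increase at mid-clay by the 2:1 spreading method:
Δσ = qBL/((B+z)(L+z)) = 83.9×3.8×7/((3.8+5.5)(7+5.5)) = 19.198 kPa
Final effective stress: σ'_f = σ'_0 + Δσ = 58.041 + 19.198 = 77.239 kPa.
Normally consolidated clay, so the full stress increment lies on the virgin compression line:
S_c = C_c·H/(1+e₀)·log₁₀(σ'_f/σ'_0) = 0.42×6.2/(1+1.04)×log₁₀(77.239/58.041)
    = 1.2765 × 0.1241 = 0.1584 m

S_c ≈ 0.158 m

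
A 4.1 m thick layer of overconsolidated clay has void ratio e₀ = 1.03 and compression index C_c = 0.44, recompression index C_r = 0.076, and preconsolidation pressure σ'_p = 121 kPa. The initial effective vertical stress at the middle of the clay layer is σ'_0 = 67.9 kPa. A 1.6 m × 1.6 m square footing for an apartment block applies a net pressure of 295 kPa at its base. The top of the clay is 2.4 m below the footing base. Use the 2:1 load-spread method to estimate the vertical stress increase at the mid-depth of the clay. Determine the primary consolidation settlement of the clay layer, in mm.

Mid-depth of clay below the footing base: z = 2.4 + 4.1/2 = 4.45 m.
Stress increase at mid-clay by the 2:1 spreading method:
Δσ = qBL/((B+z)(L+z)) = 295×1.6×1.6/((1.6+4.45)(1.6+4.45)) = 20.632 kPa
Final effective stress: σ'_f = 67.9 + 20.632 = 88.532 kPa.
σ'_f = 88.532 ≤ σ'_p = 121 kPa, so the clay remains overconsolidated and only the recompression index applies:
S_c = C_r·H/(1+e₀)·log₁₀(σ'_f/σ'_0) = 0.076×4.1/2.03×log₁₀(88.532/67.9)
    = 0.1535 × 0.11523 = 0.01769 m

S_c ≈ 17.7 mm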